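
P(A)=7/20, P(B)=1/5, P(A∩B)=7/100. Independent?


P(A)×P(B) = 7/100
P(A∩B) = 7/100
Equal ✓ → Independent

Yes, independent


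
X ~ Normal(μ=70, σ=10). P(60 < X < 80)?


z₁=(60-70)/10=-1.0, z₂=(80-70)/10=1.0
P = Φ(1.0) - Φ(-1.0) = 0.841345 - 0.158655 = 0.682690 ≈ 0.6827

P(60 < X < 80) ≈ 0.6827


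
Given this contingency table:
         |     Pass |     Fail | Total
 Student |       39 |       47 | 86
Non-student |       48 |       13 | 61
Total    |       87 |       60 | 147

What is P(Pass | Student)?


P(Pass | Student) = 39/(39+47) = 39/86

P(Pass|Student) = 39/86 ≈ 45.35%


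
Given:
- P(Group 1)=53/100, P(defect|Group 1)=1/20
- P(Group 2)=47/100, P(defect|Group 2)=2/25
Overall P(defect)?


P(B) = Σ P(B|Aᵢ)×P(Aᵢ)
  1/20×53/100 = 53/2000
  2/25×47/100 = 47/1250
Sum = 641/10000

P(defect) = 641/10000 ≈ 6.41%


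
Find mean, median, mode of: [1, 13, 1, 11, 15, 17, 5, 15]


Sorted: [1, 1, 5, 11, 13, 15, 15, 17]
Mean = 78/8 = 39/4
Median = 12
Freq: {1: 2, 13: 1, 11: 1, 15: 2, 17: 1, 5: 1}
Mode: [1, 15]

Mean=39/4, Median=12, Mode=[1, 15]


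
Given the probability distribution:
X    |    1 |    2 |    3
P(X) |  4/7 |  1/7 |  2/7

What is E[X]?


E[X] = Σ x·P(X=x)
= (1)×(4/7) + (2)×(1/7) + (3)×(2/7)
= 12/7

E[X] = 12/7


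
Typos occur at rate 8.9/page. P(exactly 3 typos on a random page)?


Poisson(λ=8.9): P(X=3) = e^(-λ)×λ^k/k!
= e^(-8.9) × 8.9^3 / 3!
≈ 0.0001363889265 × 704.969 / 6 ≈ 0.016025

P(X=3) ≈ 0.016025 ≈ 1.60%


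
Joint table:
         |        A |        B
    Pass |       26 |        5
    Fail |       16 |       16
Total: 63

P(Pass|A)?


P(Pass|A) = 26/(26+16) = 26/42 = 13/21

P = 13/21 ≈ 61.90%


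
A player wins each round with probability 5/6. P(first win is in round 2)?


Geometric: P(X=2) = (1-p)^(k-1)×p = (1/6)^1×5/6 = 5/36

P(X=2) = 5/36 ≈ 13.89%


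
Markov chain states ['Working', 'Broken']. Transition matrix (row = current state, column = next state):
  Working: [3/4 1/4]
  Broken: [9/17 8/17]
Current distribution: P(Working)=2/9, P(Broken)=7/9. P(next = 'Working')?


P(next=Working) = Σᵢ P(now=i)×P(i→Working)
= 2/9×3/4 + 7/9×9/17
= 1/6 + 7/17 = 59/102

P = 59/102 ≈ 0.5784


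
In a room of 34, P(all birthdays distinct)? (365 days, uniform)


P(all different) = Π(365-i)/365 for i=0..33
= (365/365)×(364/365)×...×(332/365)
= 0.204683

P ≈ 0.2047 ≈ 20.47%


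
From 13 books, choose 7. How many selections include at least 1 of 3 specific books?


Complement: C(13,7) - C(10,7) = 1716 - 120 = 1596

1596


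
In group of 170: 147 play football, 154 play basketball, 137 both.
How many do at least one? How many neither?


|A∪B| = 147+154-137 = 164
Neither = 170-164 = 6

At least one: 164; Neither: 6


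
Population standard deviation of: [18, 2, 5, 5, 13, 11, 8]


Mean = 62/7
  (18-62/7)²=4096/49
  (2-62/7)²=2304/49
  (5-62/7)²=729/49
  (5-62/7)²=729/49
  (13-62/7)²=841/49
  (11-62/7)²=225/49
  (8-62/7)²=36/49
Σ(x-μ)² = 1280/7
σ² = (1280/7)/7 = 1280/49

σ = √(1280/49) ≈ 5.1110


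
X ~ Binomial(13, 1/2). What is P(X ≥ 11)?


P(X ≥ 11) = Σ P(X=i) for i=11..13
P(X=11) = 39/4096
P(X=12) = 13/8192
P(X=13) = 1/8192
Sum = 23/2048

P(X ≥ 11) = 23/2048 ≈ 1.12%


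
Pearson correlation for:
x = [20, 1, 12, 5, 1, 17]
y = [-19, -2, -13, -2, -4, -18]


n=6, Σx=56, Σy=-58, Σxy=-858, Σx²=860, Σy²=878
r = (6×(-858) - 56×(-58))/√((6×860 - 56²)(6×878 - (-58)²))
= -1900/√(2024×1904) = -1900/√3853696 ≈ -1900/1963.0833 ≈ -0.9679

r ≈ -0.9679


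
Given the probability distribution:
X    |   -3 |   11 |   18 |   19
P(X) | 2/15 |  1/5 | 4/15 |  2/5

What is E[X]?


E[X] = Σ x·P(X=x)
= (-3)×(2/15) + (11)×(1/5) + (18)×(4/15) + (19)×(2/5)
= 71/5

E[X] = 71/5


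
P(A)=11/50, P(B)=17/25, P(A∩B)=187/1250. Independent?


P(A)×P(B) = 187/1250
P(A∩B) = 187/1250
Equal ✓ → Independent

Yes, independent


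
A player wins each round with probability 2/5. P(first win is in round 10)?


Geometric: P(X=10) = (1-p)^(k-1)×p = (3/5)^9×2/5 = 39366/9765625

P(X=10) = 39366/9765625 ≈ 0.40%


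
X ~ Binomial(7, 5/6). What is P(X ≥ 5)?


P(X ≥ 5) = Σ P(X=i) for i=5..7
P(X=5) = 21875/93312
P(X=6) = 109375/279936
P(X=7) = 78125/279936
Sum = 3125/3456

P(X ≥ 5) = 3125/3456 ≈ 90.42%


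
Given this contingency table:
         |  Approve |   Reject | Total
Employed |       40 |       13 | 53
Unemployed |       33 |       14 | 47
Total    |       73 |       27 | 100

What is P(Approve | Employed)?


P(Approve | Employed) = 40/(40+13) = 40/53

P(Approve|Employed) = 40/53 ≈ 75.47%


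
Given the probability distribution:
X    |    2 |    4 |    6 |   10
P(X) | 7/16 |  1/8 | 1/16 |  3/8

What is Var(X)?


E[X] = 11/2
E[X²] = 87/2
Var(X) = E[X²] - (E[X])² = 87/2 - 121/4 = 53/4

Var(X) = 53/4 ≈ 13.2500


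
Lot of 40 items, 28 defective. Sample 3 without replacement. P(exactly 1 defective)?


Hypergeometric: C(28,1)×C(12,2)/C(40,3)
= 28×66/9880 = 231/1235

P(X=1) = 231/1235 ≈ 18.70%


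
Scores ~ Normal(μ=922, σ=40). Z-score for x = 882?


z = (x - μ)/σ = (882 - 922)/40 = -1.0

z = -1.0


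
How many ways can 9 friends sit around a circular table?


Circular arrangements of 9 distinct objects: fix one position to break rotational symmetry.
(n-1)! = 8! = 40320

40320


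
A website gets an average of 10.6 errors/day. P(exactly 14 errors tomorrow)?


Poisson(λ=10.6): P(X=14) = e^(-λ)×λ^k/k!
= e^(-10.6) × 10.6^14 / 14!
≈ 2.491600973e-05 × 2.26090395575e+14 / 87178291200 ≈ 0.064618

P(X=14) ≈ 0.064618 ≈ 6.46%


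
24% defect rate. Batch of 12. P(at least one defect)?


P(all good) = (19/25)^12 = 2213314919066161/59604644775390625
P(≥1 defect) = 57391329856324464/59604644775390625

P = 57391329856324464/59604644775390625 ≈ 96.29%


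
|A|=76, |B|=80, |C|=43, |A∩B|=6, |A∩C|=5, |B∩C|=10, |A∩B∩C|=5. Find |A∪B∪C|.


|A∪B∪C| = 76+80+43-6-5-10+5 = 183

|A∪B∪C| = 183


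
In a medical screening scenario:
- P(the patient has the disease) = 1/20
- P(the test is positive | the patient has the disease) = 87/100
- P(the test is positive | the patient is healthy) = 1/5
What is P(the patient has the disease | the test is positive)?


Using Bayes' theorem:
P(A|B) = P(B|A)·P(A) / P(B)

P(the test is positive) = 87/100 × 1/20 + 1/5 × 19/20
= 87/2000 + 19/100 = 467/2000

P(the patient has the disease|the test is positive) = (87/2000) / (467/2000) = 87/467

P(the patient has the disease|the test is positive) = 87/467 ≈ 18.63%


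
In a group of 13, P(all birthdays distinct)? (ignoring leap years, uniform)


P(all different) = Π(365-i)/365 for i=0..12
= (365/365)×(364/365)×...×(353/365)
= 0.805590

P ≈ 0.8056 ≈ 80.56%


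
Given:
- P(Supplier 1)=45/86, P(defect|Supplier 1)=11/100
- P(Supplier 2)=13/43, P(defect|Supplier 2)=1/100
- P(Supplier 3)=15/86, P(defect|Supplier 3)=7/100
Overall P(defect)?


P(B) = Σ P(B|Aᵢ)×P(Aᵢ)
  11/100×45/86 = 99/1720
  1/100×13/43 = 13/4300
  7/100×15/86 = 21/1720
Sum = 313/4300

P(defect) = 313/4300 ≈ 7.28%


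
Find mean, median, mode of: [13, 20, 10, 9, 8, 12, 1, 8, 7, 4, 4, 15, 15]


Sorted: [1, 4, 4, 7, 8, 8, 9, 10, 12, 13, 15, 15, 20]
Mean = 126/13
Median = 9
Freq: {13: 1, 20: 1, 10: 1, 9: 1, 8: 2, 12: 1, 1: 1, 7: 1, 4: 2, 15: 2}
Mode: [4, 8, 15]

Mean=126/13, Median=9, Mode=[4, 8, 15]


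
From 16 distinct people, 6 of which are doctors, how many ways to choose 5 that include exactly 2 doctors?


Choose 2 of the 6 doctors and 3 of the other 10 people:
C(6,2)×C(10,3) = 15×120 = 1800

1800


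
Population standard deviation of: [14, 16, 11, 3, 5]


Mean = 49/5
  (14-49/5)²=441/25
  (16-49/5)²=961/25
  (11-49/5)²=36/25
  (3-49/5)²=1156/25
  (5-49/5)²=576/25
Σ(x-μ)² = 634/5
σ² = (634/5)/5 = 634/25

σ = √(634/25) ≈ 5.0359


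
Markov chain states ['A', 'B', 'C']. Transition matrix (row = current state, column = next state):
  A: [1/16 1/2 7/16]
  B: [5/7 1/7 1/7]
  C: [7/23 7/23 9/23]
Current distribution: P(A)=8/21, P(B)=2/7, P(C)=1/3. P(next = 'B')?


P(next=B) = Σᵢ P(now=i)×P(i→B)
= 8/21×1/2 + 2/7×1/7 + 1/3×7/23
= 4/21 + 2/49 + 7/69 = 375/1127

P = 375/1127 ≈ 0.3327


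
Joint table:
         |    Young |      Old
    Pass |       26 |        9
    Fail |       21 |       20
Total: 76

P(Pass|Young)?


P(Pass|Young) = 26/(26+21) = 26/47

P = 26/47 ≈ 55.32%


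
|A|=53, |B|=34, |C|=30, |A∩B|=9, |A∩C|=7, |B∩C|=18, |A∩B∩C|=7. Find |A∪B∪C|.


|A∪B∪C| = 53+34+30-9-7-18+7 = 90

|A∪B∪C| = 90


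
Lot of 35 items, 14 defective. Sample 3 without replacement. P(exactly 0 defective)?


Hypergeometric: C(14,0)×C(21,3)/C(35,3)
= 1×1330/6545 = 38/187

P(X=0) = 38/187 ≈ 20.32%


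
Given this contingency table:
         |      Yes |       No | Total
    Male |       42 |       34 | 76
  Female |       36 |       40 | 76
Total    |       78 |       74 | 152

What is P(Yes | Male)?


P(Yes | Male) = 42/(42+34) = 42/76 = 21/38

P(Yes|Male) = 21/38 ≈ 55.26%


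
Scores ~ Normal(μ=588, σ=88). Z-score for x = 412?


z = (x - μ)/σ = (412 - 588)/88 = -2.0

z = -2.0


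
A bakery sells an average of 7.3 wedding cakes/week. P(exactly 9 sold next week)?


Poisson(λ=7.3): P(X=9) = e^(-λ)×λ^k/k!
= e^(-7.3) × 7.3^9 / 9!
≈ 0.0006755387752 × 58871586.7083 / 362880 ≈ 0.109596

P(X=9) ≈ 0.109596 ≈ 10.96%


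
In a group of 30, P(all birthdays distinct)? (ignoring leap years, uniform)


P(all different) = Π(365-i)/365 for i=0..29
= (365/365)×(364/365)×...×(336/365)
= 0.293684

P ≈ 0.2937 ≈ 29.37%


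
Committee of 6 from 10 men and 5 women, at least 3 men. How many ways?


Count by #men:
  3M,3W: C(10,3)×C(5,3)=1200
  4M,2W: C(10,4)×C(5,2)=2100
  5M,1W: C(10,5)×C(5,1)=1260
  6M,0W: C(10,6)×C(5,0)=210
Total = 4770

4770


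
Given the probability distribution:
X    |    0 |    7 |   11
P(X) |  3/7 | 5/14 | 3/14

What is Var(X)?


E[X] = 34/7
E[X²] = 304/7
Var(X) = E[X²] - (E[X])² = 304/7 - 1156/49 = 972/49

Var(X) = 972/49 ≈ 19.8367


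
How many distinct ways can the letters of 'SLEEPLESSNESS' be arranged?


Letters: 13, freq: {'S': 5, 'L': 2, 'E': 4, 'P': 1, 'N': 1}
13!/(5!×2!×4!×1!×1!) = 6227020800/5760 = 1081080

1081080


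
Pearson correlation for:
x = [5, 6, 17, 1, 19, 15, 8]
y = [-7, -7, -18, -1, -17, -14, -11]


n=7, Σx=71, Σy=-75, Σxy=-1005, Σx²=1001, Σy²=1029
r = (7×(-1005) - 71×(-75))/√((7×1001 - 71²)(7×1029 - (-75)²))
= -1710/√(1966×1578) = -1710/√3102348 ≈ -1710/1761.3483 ≈ -0.9708

r ≈ -0.9708


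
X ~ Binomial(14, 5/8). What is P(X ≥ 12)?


P(X ≥ 12) = Σ P(X=i) for i=12..14
P(X=12) = 199951171875/4398046511104
P(X=13) = 25634765625/2199023255552
P(X=14) = 6103515625/4398046511104
Sum = 128662109375/2199023255552

P(X ≥ 12) = 128662109375/2199023255552 ≈ 5.85%


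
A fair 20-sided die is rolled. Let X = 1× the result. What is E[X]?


E[die] = (1+20)/2 = 21/2
E[X] = 1 × 21/2 = 21/2

E[X] = 21/2


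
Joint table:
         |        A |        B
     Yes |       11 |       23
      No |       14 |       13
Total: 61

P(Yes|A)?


P(Yes|A) = 11/(11+14) = 11/25

P = 11/25 ≈ 44.00%


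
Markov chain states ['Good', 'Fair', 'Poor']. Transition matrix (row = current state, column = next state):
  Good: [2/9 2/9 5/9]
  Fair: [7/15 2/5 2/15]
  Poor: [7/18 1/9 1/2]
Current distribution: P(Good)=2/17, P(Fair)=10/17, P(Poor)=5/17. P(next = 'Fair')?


P(next=Fair) = Σᵢ P(now=i)×P(i→Fair)
= 2/17×2/9 + 10/17×2/5 + 5/17×1/9
= 4/153 + 4/17 + 5/153 = 5/17

P = 5/17 ≈ 0.2941


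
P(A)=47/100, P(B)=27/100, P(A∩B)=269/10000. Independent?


P(A)×P(B) = 1269/10000
P(A∩B) = 269/10000
Not equal → NOT independent

No, not independent


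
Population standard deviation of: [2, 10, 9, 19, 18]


Mean = 58/5
  (2-58/5)²=2304/25
  (10-58/5)²=64/25
  (9-58/5)²=169/25
  (19-58/5)²=1369/25
  (18-58/5)²=1024/25
Σ(x-μ)² = 986/5
σ² = (986/5)/5 = 986/25

σ = √(986/25) ≈ 6.2801


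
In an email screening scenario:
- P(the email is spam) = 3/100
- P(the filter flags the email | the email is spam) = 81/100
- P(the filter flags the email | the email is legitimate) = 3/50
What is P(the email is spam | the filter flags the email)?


Using Bayes' theorem:
P(A|B) = P(B|A)·P(A) / P(B)

P(the filter flags the email) = 81/100 × 3/100 + 3/50 × 97/100
= 243/10000 + 291/5000 = 33/400

P(the email is spam|the filter flags the email) = (243/10000) / (33/400) = 81/275

P(the email is spam|the filter flags the email) = 81/275 ≈ 29.45%


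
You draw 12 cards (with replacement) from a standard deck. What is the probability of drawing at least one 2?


P(not a 2) = 48/52 = 12/13
P(none in 12 draws) = (12/13)^12 = 8916100448256/23298085122481
P(≥1 2) = 1 - 8916100448256/23298085122481 = 14381984674225/23298085122481

P = 14381984674225/23298085122481 ≈ 61.73%


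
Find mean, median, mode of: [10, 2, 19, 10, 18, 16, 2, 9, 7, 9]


Sorted: [2, 2, 7, 9, 9, 10, 10, 16, 18, 19]
Mean = 102/10 = 51/5
Median = 19/2
Freq: {10: 2, 2: 2, 19: 1, 18: 1, 16: 1, 9: 2, 7: 1}
Mode: [2, 9, 10]

Mean=51/5, Median=19/2, Mode=[2, 9, 10]


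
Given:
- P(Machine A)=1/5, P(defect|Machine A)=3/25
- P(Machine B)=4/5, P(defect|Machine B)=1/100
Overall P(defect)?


P(B) = Σ P(B|Aᵢ)×P(Aᵢ)
  3/25×1/5 = 3/125
  1/100×4/5 = 1/125
Sum = 4/125

P(defect) = 4/125 ≈ 3.20%


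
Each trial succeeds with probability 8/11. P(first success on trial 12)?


Geometric: P(X=12) = (1-p)^(k-1)×p = (3/11)^11×8/11 = 1417176/3138428376721

P(X=12) = 1417176/3138428376721 ≈ 0.00%


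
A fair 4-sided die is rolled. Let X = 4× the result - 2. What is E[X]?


E[die] = (1+4)/2 = 5/2
E[X] = 4×5/2 - 2 = 8

E[X] = 8


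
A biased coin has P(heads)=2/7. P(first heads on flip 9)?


Geometric: P(X=9) = (1-p)^(k-1)×p = (5/7)^8×2/7 = 781250/40353607

P(X=9) = 781250/40353607 ≈ 1.94%


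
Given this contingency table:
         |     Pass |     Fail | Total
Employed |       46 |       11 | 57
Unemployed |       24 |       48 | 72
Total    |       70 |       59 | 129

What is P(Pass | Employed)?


P(Pass | Employed) = 46/(46+11) = 46/57

P(Pass|Employed) = 46/57 ≈ 80.70%


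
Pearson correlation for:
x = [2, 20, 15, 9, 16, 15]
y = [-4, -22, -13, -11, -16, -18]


n=6, Σx=77, Σy=-84, Σxy=-1268, Σx²=1191, Σy²=1370
r = (6×(-1268) - 77×(-84))/√((6×1191 - 77²)(6×1370 - (-84)²))
= -1140/√(1217×1164) = -1140/√1416588 ≈ -1140/1190.2050 ≈ -0.9578

r ≈ -0.9578


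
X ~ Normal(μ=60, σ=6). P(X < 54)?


z = (54-60)/6 = -1.0
P(Z < -1.0) = 0.1587

P(X < 54) ≈ 0.1587


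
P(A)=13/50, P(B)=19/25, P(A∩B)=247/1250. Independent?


P(A)×P(B) = 247/1250
P(A∩B) = 247/1250
Equal ✓ → Independent

Yes, independent


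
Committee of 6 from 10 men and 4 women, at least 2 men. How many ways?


Count by #men:
  2M,4W: C(10,2)×C(4,4)=45
  3M,3W: C(10,3)×C(4,3)=480
  4M,2W: C(10,4)×C(4,2)=1260
  5M,1W: C(10,5)×C(4,1)=1008
  6M,0W: C(10,6)×C(4,0)=210
Total = 3003

3003


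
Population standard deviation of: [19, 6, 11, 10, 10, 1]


Mean = 57/6 = 19/2
  (19-19/2)²=361/4
  (6-19/2)²=49/4
  (11-19/2)²=9/4
  (10-19/2)²=1/4
  (10-19/2)²=1/4
  (1-19/2)²=289/4
Σ(x-μ)² = 355/2
σ² = (355/2)/6 = 355/12

σ = √(355/12) ≈ 5.4391


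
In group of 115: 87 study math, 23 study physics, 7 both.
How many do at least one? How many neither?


|A∪B| = 87+23-7 = 103
Neither = 115-103 = 12

At least one: 103; Neither: 12


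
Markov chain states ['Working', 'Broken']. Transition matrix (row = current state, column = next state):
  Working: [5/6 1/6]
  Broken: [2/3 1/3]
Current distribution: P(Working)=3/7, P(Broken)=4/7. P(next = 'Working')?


P(next=Working) = Σᵢ P(now=i)×P(i→Working)
= 3/7×5/6 + 4/7×2/3
= 5/14 + 8/21 = 31/42

P = 31/42 ≈ 0.7381


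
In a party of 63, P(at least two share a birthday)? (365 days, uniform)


P(all different) = Π(365-i)/365 for i=0..62
= 0.003396
P(match) = 1 - 0.003396 = 0.996604

P ≈ 0.9966 ≈ 99.66%


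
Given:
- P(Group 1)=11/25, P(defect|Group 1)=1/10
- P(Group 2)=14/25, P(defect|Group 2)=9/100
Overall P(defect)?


P(B) = Σ P(B|Aᵢ)×P(Aᵢ)
  1/10×11/25 = 11/250
  9/100×14/25 = 63/1250
Sum = 59/625

P(defect) = 59/625 ≈ 9.44%


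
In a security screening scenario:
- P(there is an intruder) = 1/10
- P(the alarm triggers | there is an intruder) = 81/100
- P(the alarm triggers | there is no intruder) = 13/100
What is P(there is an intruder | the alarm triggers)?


Using Bayes' theorem:
P(A|B) = P(B|A)·P(A) / P(B)

P(the alarm triggers) = 81/100 × 1/10 + 13/100 × 9/10
= 81/1000 + 117/1000 = 99/500

P(there is an intruder|the alarm triggers) = (81/1000) / (99/500) = 9/22

P(there is an intruder|the alarm triggers) = 9/22 ≈ 40.91%


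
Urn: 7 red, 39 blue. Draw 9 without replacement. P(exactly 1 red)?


Hypergeometric: C(7,1)×C(39,8)/C(46,9)
= 7×61523748/1101716330 = 79254/202745

P(X=1) = 79254/202745 ≈ 39.09%


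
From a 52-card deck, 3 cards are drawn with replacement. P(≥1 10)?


P(not a 10) = 48/52 = 12/13
P(none in 3 draws) = (12/13)^3 = 1728/2197
P(≥1 10) = 1 - 1728/2197 = 469/2197

P = 469/2197 ≈ 21.35%


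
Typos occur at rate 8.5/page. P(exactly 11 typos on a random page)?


Poisson(λ=8.5): P(X=11) = e^(-λ)×λ^k/k!
= e^(-8.5) × 8.5^11 / 11!
≈ 0.000203468369 × 16734324369 / 39916800 ≈ 0.085300

P(X=11) ≈ 0.085300 ≈ 8.53%


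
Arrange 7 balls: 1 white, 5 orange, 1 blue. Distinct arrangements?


7!/(1!×5!×1!) = 42

42


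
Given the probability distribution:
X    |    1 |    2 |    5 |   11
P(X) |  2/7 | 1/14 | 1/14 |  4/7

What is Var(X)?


E[X] = 99/14
E[X²] = 143/2
Var(X) = E[X²] - (E[X])² = 143/2 - 9801/196 = 4213/196

Var(X) = 4213/196 ≈ 21.4949


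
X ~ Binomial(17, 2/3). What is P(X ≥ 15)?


P(X ≥ 15) = Σ P(X=i) for i=15..17
P(X=15) = 4456448/129140163
P(X=16) = 1114112/129140163
P(X=17) = 131072/129140163
Sum = 1900544/43046721

P(X ≥ 15) = 1900544/43046721 ≈ 4.42%


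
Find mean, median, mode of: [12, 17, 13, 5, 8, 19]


Sorted: [5, 8, 12, 13, 17, 19]
Mean = 74/6 = 37/3
Median = 25/2
Freq: {12: 1, 17: 1, 13: 1, 5: 1, 8: 1, 19: 1}
Mode: No mode

Mean=37/3, Median=25/2, Mode=No mode


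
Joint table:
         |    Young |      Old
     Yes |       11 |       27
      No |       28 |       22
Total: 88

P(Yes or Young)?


P(Yes∨Young) = P(Yes) + P(Young) - P(Yes∧Young)
= (38 + 39 - 11)/88 = 66/88 = 3/4

P = 3/4 ≈ 75.00%


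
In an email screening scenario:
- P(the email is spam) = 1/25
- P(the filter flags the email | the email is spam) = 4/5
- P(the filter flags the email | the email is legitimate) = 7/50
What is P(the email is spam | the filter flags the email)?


Using Bayes' theorem:
P(A|B) = P(B|A)·P(A) / P(B)

P(the filter flags the email) = 4/5 × 1/25 + 7/50 × 24/25
= 4/125 + 84/625 = 104/625

P(the email is spam|the filter flags the email) = (4/125) / (104/625) = 5/26

P(the email is spam|the filter flags the email) = 5/26 ≈ 19.23%


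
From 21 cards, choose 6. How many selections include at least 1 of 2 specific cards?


Complement: C(21,6) - C(19,6) = 54264 - 27132 = 27132

27132


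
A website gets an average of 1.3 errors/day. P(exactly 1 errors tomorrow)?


Poisson(λ=1.3): P(X=1) = e^(-λ)×λ^k/k!
= e^(-1.3) × 1.3^1 / 1!
≈ 0.272531793 × 1.3 / 1 ≈ 0.354291

P(X=1) ≈ 0.354291 ≈ 35.43%


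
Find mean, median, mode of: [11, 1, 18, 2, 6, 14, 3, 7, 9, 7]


Sorted: [1, 2, 3, 6, 7, 7, 9, 11, 14, 18]
Mean = 78/10 = 39/5
Median = 7
Freq: {11: 1, 1: 1, 18: 1, 2: 1, 6: 1, 14: 1, 3: 1, 7: 2, 9: 1}
Mode: [7]

Mean=39/5, Median=7, Mode=7


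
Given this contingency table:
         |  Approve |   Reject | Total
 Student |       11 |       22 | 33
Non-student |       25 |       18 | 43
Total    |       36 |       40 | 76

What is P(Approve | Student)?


P(Approve | Student) = 11/(11+22) = 11/33 = 1/3

P(Approve|Student) = 1/3 ≈ 33.33%


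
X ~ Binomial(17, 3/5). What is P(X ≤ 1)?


P(X ≤ 1) = Σ P(X=i) for i=0..1
P(X=0) = 131072/762939453125
P(X=1) = 3342336/762939453125
Sum = 3473408/762939453125

P(X ≤ 1) = 3473408/762939453125 ≈ 0.00%


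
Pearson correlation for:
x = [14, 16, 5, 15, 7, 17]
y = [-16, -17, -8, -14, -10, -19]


n=6, Σx=74, Σy=-84, Σxy=-1139, Σx²=1040, Σy²=1266
r = (6×(-1139) - 74×(-84))/√((6×1040 - 74²)(6×1266 - (-84)²))
= -618/√(764×540) = -618/√412560 ≈ -618/642.3083 ≈ -0.9622

r ≈ -0.9622


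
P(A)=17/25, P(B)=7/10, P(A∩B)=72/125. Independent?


P(A)×P(B) = 119/250
P(A∩B) = 72/125
Not equal → NOT independent

No, not independent


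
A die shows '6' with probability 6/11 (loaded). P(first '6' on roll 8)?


Geometric: P(X=8) = (1-p)^(k-1)×p = (5/11)^7×6/11 = 468750/214358881

P(X=8) = 468750/214358881 ≈ 0.22%


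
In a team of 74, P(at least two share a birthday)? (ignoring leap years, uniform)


P(all different) = Π(365-i)/365 for i=0..73
= 0.000351
P(match) = 1 - 0.000351 = 0.999649

P ≈ 0.9996 ≈ 99.96%


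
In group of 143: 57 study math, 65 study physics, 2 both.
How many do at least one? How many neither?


|A∪B| = 57+65-2 = 120
Neither = 143-120 = 23

At least one: 120; Neither: 23


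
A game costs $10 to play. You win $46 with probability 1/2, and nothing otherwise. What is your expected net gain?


E[gain] = (46-10)×1/2 + (-10)×1/2
= 18 - 5 = 13

Expected net gain = $13 ≈ $13.00


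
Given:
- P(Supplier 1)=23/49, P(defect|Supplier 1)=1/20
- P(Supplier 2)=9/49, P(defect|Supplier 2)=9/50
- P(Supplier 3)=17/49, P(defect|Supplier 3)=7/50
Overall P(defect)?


P(B) = Σ P(B|Aᵢ)×P(Aᵢ)
  1/20×23/49 = 23/980
  9/50×9/49 = 81/2450
  7/50×17/49 = 17/350
Sum = 103/980

P(defect) = 103/980 ≈ 10.51%


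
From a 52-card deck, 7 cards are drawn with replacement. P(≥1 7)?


P(not a 7) = 48/52 = 12/13
P(none in 7 draws) = (12/13)^7 = 35831808/62748517
P(≥1 7) = 1 - 35831808/62748517 = 26916709/62748517

P = 26916709/62748517 ≈ 42.90%


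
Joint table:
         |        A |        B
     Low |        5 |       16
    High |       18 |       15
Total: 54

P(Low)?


P(Low) = (5+16)/54 = 21/54 = 7/18

P(Low) = 7/18 ≈ 38.89%


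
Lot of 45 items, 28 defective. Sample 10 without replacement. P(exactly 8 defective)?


Hypergeometric: C(28,8)×C(17,2)/C(45,10)
= 3108105×136/3190187286 = 164220/1239389

P(X=8) = 164220/1239389 ≈ 13.25%


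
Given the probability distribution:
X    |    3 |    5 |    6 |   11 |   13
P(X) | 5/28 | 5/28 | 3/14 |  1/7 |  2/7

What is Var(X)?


E[X] = 8
E[X²] = 1111/14
Var(X) = E[X²] - (E[X])² = 1111/14 - 64 = 215/14

Var(X) = 215/14 ≈ 15.3571


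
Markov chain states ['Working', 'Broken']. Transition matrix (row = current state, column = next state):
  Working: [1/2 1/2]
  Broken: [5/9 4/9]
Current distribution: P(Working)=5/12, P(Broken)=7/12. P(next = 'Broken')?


P(next=Broken) = Σᵢ P(now=i)×P(i→Broken)
= 5/12×1/2 + 7/12×4/9
= 5/24 + 7/27 = 101/216

P = 101/216 ≈ 0.4676


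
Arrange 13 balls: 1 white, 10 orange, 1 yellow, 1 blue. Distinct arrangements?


13!/(1!×10!×1!×1!) = 1716

1716


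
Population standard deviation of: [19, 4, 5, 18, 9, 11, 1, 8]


Mean = 75/8
  (19-75/8)²=5929/64
  (4-75/8)²=1849/64
  (5-75/8)²=1225/64
  (18-75/8)²=4761/64
  (9-75/8)²=9/64
  (11-75/8)²=169/64
  (1-75/8)²=4489/64
  (8-75/8)²=121/64
Σ(x-μ)² = 2319/8
σ² = (2319/8)/8 = 2319/64

σ = √(2319/64) ≈ 6.0195


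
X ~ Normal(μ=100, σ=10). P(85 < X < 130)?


z₁=(85-100)/10=-1.5, z₂=(130-100)/10=3.0
P = Φ(3.0) - Φ(-1.5) = 0.998650 - 0.066807 = 0.931843 ≈ 0.9318

P(85 < X < 130) ≈ 0.9318


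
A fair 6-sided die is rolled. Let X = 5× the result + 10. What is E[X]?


E[die] = (1+6)/2 = 7/2
E[X] = 5×7/2 + 10 = 55/2

E[X] = 55/2


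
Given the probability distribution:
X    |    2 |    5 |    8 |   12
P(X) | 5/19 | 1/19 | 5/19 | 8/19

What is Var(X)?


E[X] = 151/19
E[X²] = 1517/19
Var(X) = E[X²] - (E[X])² = 1517/19 - 22801/361 = 6022/361

Var(X) = 6022/361 ≈ 16.6814


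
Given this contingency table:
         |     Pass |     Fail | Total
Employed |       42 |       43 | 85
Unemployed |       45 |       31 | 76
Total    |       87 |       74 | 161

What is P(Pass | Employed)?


P(Pass | Employed) = 42/(42+43) = 42/85

P(Pass|Employed) = 42/85 ≈ 49.41%


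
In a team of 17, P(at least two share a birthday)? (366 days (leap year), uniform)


P(all different) = Π(366-i)/366 for i=0..16
= 0.685712
P(match) = 1 - 0.685712 = 0.314288

P ≈ 0.3143 ≈ 31.43%


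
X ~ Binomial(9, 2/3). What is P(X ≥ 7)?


P(X ≥ 7) = Σ P(X=i) for i=7..9
P(X=7) = 512/2187
P(X=8) = 256/2187
P(X=9) = 512/19683
Sum = 7424/19683

P(X ≥ 7) = 7424/19683 ≈ 37.72%


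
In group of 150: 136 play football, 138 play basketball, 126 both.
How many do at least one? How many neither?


|A∪B| = 136+138-126 = 148
Neither = 150-148 = 2

At least one: 148; Neither: 2


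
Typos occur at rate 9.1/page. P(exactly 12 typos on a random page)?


Poisson(λ=9.1): P(X=12) = e^(-λ)×λ^k/k!
= e^(-9.1) × 9.1^12 / 12!
≈ 0.0001116658085 × 322475487414 / 479001600 ≈ 0.075176

P(X=12) ≈ 0.075176 ≈ 7.52%


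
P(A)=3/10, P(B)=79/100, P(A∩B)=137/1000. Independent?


P(A)×P(B) = 237/1000
P(A∩B) = 137/1000
Not equal → NOT independent

No, not independent


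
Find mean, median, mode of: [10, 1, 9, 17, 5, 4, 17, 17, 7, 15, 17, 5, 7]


Sorted: [1, 4, 5, 5, 7, 7, 9, 10, 15, 17, 17, 17, 17]
Mean = 131/13
Median = 9
Freq: {10: 1, 1: 1, 9: 1, 17: 4, 5: 2, 4: 1, 7: 2, 15: 1}
Mode: [17]

Mean=131/13, Median=9, Mode=17


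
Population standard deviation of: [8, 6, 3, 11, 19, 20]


Mean = 67/6
  (8-67/6)²=361/36
  (6-67/6)²=961/36
  (3-67/6)²=2401/36
  (11-67/6)²=1/36
  (19-67/6)²=2209/36
  (20-67/6)²=2809/36
Σ(x-μ)² = 1457/6
σ² = (1457/6)/6 = 1457/36

σ = √(1457/36) ≈ 6.3618


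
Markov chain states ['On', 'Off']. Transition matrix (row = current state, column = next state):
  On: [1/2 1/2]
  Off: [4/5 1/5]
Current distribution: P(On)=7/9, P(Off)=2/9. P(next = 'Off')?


P(next=Off) = Σᵢ P(now=i)×P(i→Off)
= 7/9×1/2 + 2/9×1/5
= 7/18 + 2/45 = 13/30

P = 13/30 ≈ 0.4333


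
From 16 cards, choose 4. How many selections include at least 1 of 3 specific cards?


Complement: C(16,4) - C(13,4) = 1820 - 715 = 1105

1105


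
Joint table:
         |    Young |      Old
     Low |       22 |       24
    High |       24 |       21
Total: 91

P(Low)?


P(Low) = (22+24)/91 = 46/91

P(Low) = 46/91 ≈ 50.55%


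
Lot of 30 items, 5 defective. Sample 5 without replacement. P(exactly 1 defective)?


Hypergeometric: C(5,1)×C(25,4)/C(30,5)
= 5×12650/142506 = 31625/71253

P(X=1) = 31625/71253 ≈ 44.38%


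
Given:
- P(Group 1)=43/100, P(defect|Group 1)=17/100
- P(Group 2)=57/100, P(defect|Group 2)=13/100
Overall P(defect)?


P(B) = Σ P(B|Aᵢ)×P(Aᵢ)
  17/100×43/100 = 731/10000
  13/100×57/100 = 741/10000
Sum = 92/625

P(defect) = 92/625 ≈ 14.72%


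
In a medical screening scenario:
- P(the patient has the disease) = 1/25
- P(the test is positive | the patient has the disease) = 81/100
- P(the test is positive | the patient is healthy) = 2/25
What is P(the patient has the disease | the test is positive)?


Using Bayes' theorem:
P(A|B) = P(B|A)·P(A) / P(B)

P(the test is positive) = 81/100 × 1/25 + 2/25 × 24/25
= 81/2500 + 48/625 = 273/2500

P(the patient has the disease|the test is positive) = (81/2500) / (273/2500) = 27/91

P(the patient has the disease|the test is positive) = 27/91 ≈ 29.67%


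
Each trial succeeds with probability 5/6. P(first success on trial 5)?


Geometric: P(X=5) = (1-p)^(k-1)×p = (1/6)^4×5/6 = 5/7776

P(X=5) = 5/7776 ≈ 0.06%


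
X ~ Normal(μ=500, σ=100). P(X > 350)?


z = (350-500)/100 = -1.5
P(X > 350) = 1 - P(Z ≤ -1.5) = 1 - 0.0668 = 0.9332

P(X > 350) ≈ 0.9332


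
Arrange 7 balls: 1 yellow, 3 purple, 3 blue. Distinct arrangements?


7!/(1!×3!×3!) = 140

140


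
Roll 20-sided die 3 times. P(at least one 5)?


P(no 5)^3 = (19/20)^3 = 6859/8000
P(≥1) = 1 - 6859/8000 = 1141/8000

P = 1141/8000 ≈ 14.26%


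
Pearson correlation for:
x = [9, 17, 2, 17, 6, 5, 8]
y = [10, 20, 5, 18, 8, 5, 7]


n=7, Σx=64, Σy=73, Σxy=875, Σx²=788, Σy²=987
r = (7×875 - 64×73)/√((7×788 - 64²)(7×987 - 73²))
= 1453/√(1420×1580) = 1453/√2243600 ≈ 1453/1497.8651 ≈ 0.9700

r ≈ 0.9700


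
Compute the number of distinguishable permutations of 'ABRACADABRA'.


Letters: 11, freq: {'A': 5, 'B': 2, 'R': 2, 'C': 1, 'D': 1}
11!/(5!×2!×2!×1!×1!) = 39916800/480 = 83160

83160


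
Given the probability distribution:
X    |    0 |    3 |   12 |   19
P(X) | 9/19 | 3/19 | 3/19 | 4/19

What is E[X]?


E[X] = Σ x·P(X=x)
= (0)×(9/19) + (3)×(3/19) + (12)×(3/19) + (19)×(4/19)
= 121/19

E[X] = 121/19


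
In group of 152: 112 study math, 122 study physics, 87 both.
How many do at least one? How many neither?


|A∪B| = 112+122-87 = 147
Neither = 152-147 = 5

At least one: 147; Neither: 5


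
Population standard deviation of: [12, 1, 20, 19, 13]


Mean = 65/5 = 13
  (12-13)²=1
  (1-13)²=144
  (20-13)²=49
  (19-13)²=36
  (13-13)²=0
Σ(x-μ)² = 230
σ² = 230/5 = 46

σ = √(46) ≈ 6.7823


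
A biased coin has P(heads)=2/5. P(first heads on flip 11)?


Geometric: P(X=11) = (1-p)^(k-1)×p = (3/5)^10×2/5 = 118098/48828125

P(X=11) = 118098/48828125 ≈ 0.24%


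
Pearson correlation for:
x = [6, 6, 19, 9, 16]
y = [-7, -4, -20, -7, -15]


n=5, Σx=56, Σy=-53, Σxy=-749, Σx²=770, Σy²=739
r = (5×(-749) - 56×(-53))/√((5×770 - 56²)(5×739 - (-53)²))
= -777/√(714×886) = -777/√632604 ≈ -777/795.3641 ≈ -0.9769

r ≈ -0.9769


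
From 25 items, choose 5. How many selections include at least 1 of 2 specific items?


Complement: C(25,5) - C(23,5) = 53130 - 33649 = 19481

19481


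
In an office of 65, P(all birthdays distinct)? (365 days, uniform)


P(all different) = Π(365-i)/365 for i=0..64
= (365/365)×(364/365)×...×(301/365)
= 0.002317

P ≈ 0.0023 ≈ 0.23%


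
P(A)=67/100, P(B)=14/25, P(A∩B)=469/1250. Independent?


P(A)×P(B) = 469/1250
P(A∩B) = 469/1250
Equal ✓ → Independent

Yes, independent


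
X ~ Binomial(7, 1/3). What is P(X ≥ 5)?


P(X ≥ 5) = Σ P(X=i) for i=5..7
P(X=5) = 28/729
P(X=6) = 14/2187
P(X=7) = 1/2187
Sum = 11/243

P(X ≥ 5) = 11/243 ≈ 4.53%


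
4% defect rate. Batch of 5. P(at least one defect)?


P(all good) = (24/25)^5 = 7962624/9765625
P(≥1 defect) = 1803001/9765625

P = 1803001/9765625 ≈ 18.46%


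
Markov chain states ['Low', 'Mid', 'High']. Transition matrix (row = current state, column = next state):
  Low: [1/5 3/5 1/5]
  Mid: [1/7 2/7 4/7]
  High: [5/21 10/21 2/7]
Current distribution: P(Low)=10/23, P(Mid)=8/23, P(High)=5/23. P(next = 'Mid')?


P(next=Mid) = Σᵢ P(now=i)×P(i→Mid)
= 10/23×3/5 + 8/23×2/7 + 5/23×10/21
= 6/23 + 16/161 + 50/483 = 32/69

P = 32/69 ≈ 0.4638


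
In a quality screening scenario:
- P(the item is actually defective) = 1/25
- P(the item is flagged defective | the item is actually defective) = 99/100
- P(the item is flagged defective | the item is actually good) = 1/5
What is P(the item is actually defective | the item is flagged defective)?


Using Bayes' theorem:
P(A|B) = P(B|A)·P(A) / P(B)

P(the item is flagged defective) = 99/100 × 1/25 + 1/5 × 24/25
= 99/2500 + 24/125 = 579/2500

P(the item is actually defective|the item is flagged defective) = (99/2500) / (579/2500) = 33/193

P(the item is actually defective|the item is flagged defective) = 33/193 ≈ 17.10%


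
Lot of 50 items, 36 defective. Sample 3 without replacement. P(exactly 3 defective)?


Hypergeometric: C(36,3)×C(14,0)/C(50,3)
= 7140×1/19600 = 51/140

P(X=3) = 51/140 ≈ 36.43%


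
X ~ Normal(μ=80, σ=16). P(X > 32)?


z = (32-80)/16 = -3.0
P(X > 32) = 1 - P(Z ≤ -3.0) = 1 - 0.0013 = 0.9987

P(X > 32) ≈ 0.9987


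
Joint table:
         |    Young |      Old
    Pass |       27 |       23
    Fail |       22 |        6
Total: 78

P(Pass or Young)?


P(Pass∨Young) = P(Pass) + P(Young) - P(Pass∧Young)
= (50 + 49 - 27)/78 = 72/78 = 12/13

P = 12/13 ≈ 92.31%


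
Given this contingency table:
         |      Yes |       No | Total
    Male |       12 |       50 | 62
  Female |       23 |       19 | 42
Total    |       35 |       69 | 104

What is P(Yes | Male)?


P(Yes | Male) = 12/(12+50) = 12/62 = 6/31

P(Yes|Male) = 6/31 ≈ 19.35%


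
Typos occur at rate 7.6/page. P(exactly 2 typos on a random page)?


Poisson(λ=7.6): P(X=2) = e^(-λ)×λ^k/k!
= e^(-7.6) × 7.6^2 / 2!
≈ 0.0005004514334 × 57.76 / 2 ≈ 0.014453

P(X=2) ≈ 0.014453 ≈ 1.45%


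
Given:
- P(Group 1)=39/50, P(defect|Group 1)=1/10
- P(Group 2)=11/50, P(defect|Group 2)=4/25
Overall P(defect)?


P(B) = Σ P(B|Aᵢ)×P(Aᵢ)
  1/10×39/50 = 39/500
  4/25×11/50 = 22/625
Sum = 283/2500

P(defect) = 283/2500 ≈ 11.32%


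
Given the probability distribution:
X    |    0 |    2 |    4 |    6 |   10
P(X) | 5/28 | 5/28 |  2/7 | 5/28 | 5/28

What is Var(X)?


E[X] = 61/14
E[X²] = 207/7
Var(X) = E[X²] - (E[X])² = 207/7 - 3721/196 = 2075/196

Var(X) = 2075/196 ≈ 10.5867


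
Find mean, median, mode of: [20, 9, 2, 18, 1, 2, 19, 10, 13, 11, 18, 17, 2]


Sorted: [1, 2, 2, 2, 9, 10, 11, 13, 17, 18, 18, 19, 20]
Mean = 142/13
Median = 11
Freq: {20: 1, 9: 1, 2: 3, 18: 2, 1: 1, 19: 1, 10: 1, 13: 1, 11: 1, 17: 1}
Mode: [2]

Mean=142/13, Median=11, Mode=2


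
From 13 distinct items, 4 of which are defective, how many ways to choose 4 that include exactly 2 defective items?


Choose 2 of the 4 defective items and 2 of the other 9 items:
C(4,2)×C(9,2) = 6×36 = 216

216


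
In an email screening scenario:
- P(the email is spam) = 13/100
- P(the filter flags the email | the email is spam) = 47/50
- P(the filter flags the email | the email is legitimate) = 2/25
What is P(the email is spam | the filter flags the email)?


Using Bayes' theorem:
P(A|B) = P(B|A)·P(A) / P(B)

P(the filter flags the email) = 47/50 × 13/100 + 2/25 × 87/100
= 611/5000 + 87/1250 = 959/5000

P(the email is spam|the filter flags the email) = (611/5000) / (959/5000) = 611/959

P(the email is spam|the filter flags the email) = 611/959 ≈ 63.71%


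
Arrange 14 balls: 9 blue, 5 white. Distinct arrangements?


14!/(9!×5!) = 2002

2002


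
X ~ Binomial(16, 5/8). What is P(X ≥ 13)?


P(X ≥ 13) = Σ P(X=i) for i=13..16
P(X=13) = 1153564453125/17592186044416
P(X=14) = 823974609375/35184372088832
P(X=15) = 91552734375/17592186044416
P(X=16) = 152587890625/281474976710656
Sum = 26666259765625/281474976710656

P(X ≥ 13) = 26666259765625/281474976710656 ≈ 9.47%


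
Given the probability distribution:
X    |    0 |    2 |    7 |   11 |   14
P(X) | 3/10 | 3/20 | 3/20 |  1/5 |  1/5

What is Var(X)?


E[X] = 127/20
E[X²] = 1427/20
Var(X) = E[X²] - (E[X])² = 1427/20 - 16129/400 = 12411/400

Var(X) = 12411/400 ≈ 31.0275


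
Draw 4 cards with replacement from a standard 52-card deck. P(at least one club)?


P(not a club) = 39/52 = 3/4
P(none in 4 draws) = (3/4)^4 = 81/256
P(≥1 club) = 1 - 81/256 = 175/256

P = 175/256 ≈ 68.36%


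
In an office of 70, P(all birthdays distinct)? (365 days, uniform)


P(all different) = Π(365-i)/365 for i=0..69
= (365/365)×(364/365)×...×(296/365)
= 0.000840

P ≈ 0.0008 ≈ 0.08%


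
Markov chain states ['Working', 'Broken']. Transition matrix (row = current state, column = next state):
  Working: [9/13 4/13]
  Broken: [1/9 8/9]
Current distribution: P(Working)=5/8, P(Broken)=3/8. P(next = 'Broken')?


P(next=Broken) = Σᵢ P(now=i)×P(i→Broken)
= 5/8×4/13 + 3/8×8/9
= 5/26 + 1/3 = 41/78

P = 41/78 ≈ 0.5256


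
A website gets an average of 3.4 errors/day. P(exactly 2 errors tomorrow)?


Poisson(λ=3.4): P(X=2) = e^(-λ)×λ^k/k!
= e^(-3.4) × 3.4^2 / 2!
≈ 0.03337326996 × 11.56 / 2 ≈ 0.192898

P(X=2) ≈ 0.192898 ≈ 19.29%


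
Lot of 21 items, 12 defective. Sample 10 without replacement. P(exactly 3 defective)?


Hypergeometric: C(12,3)×C(9,7)/C(21,10)
= 220×36/352716 = 660/29393

P(X=3) = 660/29393 ≈ 2.25%


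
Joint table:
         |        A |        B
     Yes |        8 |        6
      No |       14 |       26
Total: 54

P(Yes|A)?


P(Yes|A) = 8/(8+14) = 8/22 = 4/11

P = 4/11 ≈ 36.36%


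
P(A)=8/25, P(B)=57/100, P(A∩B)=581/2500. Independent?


P(A)×P(B) = 114/625
P(A∩B) = 581/2500
Not equal → NOT independent

No, not independent


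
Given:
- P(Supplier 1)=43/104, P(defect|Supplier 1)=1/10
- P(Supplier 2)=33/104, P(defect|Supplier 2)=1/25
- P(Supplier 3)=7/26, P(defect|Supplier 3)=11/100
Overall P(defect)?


P(B) = Σ P(B|Aᵢ)×P(Aᵢ)
  1/10×43/104 = 43/1040
  1/25×33/104 = 33/2600
  11/100×7/26 = 77/2600
Sum = 87/1040

P(defect) = 87/1040 ≈ 8.37%


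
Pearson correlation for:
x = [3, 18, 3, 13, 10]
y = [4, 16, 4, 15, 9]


n=5, Σx=47, Σy=48, Σxy=597, Σx²=611, Σy²=594
r = (5×597 - 47×48)/√((5×611 - 47²)(5×594 - 48²))
= 729/√(846×666) = 729/√563436 ≈ 729/750.6237 ≈ 0.9712

r ≈ 0.9712


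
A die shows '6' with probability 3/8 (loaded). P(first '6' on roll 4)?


Geometric: P(X=4) = (1-p)^(k-1)×p = (5/8)^3×3/8 = 375/4096

P(X=4) = 375/4096 ≈ 9.16%


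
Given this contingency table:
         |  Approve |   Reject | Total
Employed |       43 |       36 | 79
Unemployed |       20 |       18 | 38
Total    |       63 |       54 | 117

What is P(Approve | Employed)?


P(Approve | Employed) = 43/(43+36) = 43/79

P(Approve|Employed) = 43/79 ≈ 54.43%


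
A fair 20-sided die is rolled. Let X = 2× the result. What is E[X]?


E[die] = (1+20)/2 = 21/2
E[X] = 2 × 21/2 = 21

E[X] = 21


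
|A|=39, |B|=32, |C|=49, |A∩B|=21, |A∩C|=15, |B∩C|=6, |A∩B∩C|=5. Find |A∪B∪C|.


|A∪B∪C| = 39+32+49-21-15-6+5 = 83

|A∪B∪C| = 83


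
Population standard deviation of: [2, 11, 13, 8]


Mean = 34/4 = 17/2
  (2-17/2)²=169/4
  (11-17/2)²=25/4
  (13-17/2)²=81/4
  (8-17/2)²=1/4
Σ(x-μ)² = 69
σ² = 69/4

σ = √(69/4) ≈ 4.1533


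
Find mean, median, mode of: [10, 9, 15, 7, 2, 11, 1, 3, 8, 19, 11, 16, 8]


Sorted: [1, 2, 3, 7, 8, 8, 9, 10, 11, 11, 15, 16, 19]
Mean = 120/13
Median = 9
Freq: {10: 1, 9: 1, 15: 1, 7: 1, 2: 1, 11: 2, 1: 1, 3: 1, 8: 2, 19: 1, 16: 1}
Mode: [8, 11]

Mean=120/13, Median=9, Mode=[8, 11]


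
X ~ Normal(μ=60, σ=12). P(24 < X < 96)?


z₁=(24-60)/12=-3.0, z₂=(96-60)/12=3.0
P = Φ(3.0) - Φ(-3.0) = 0.998650 - 0.001350 = 0.997300 ≈ 0.9973

P(24 < X < 96) ≈ 0.9973


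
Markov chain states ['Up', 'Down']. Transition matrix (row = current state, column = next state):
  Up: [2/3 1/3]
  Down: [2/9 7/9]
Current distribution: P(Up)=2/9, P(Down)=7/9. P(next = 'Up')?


P(next=Up) = Σᵢ P(now=i)×P(i→Up)
= 2/9×2/3 + 7/9×2/9
= 4/27 + 14/81 = 26/81

P = 26/81 ≈ 0.3210


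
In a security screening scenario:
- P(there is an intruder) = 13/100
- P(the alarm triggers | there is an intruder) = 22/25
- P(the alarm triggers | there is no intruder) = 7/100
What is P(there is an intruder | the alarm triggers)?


Using Bayes' theorem:
P(A|B) = P(B|A)·P(A) / P(B)

P(the alarm triggers) = 22/25 × 13/100 + 7/100 × 87/100
= 143/1250 + 609/10000 = 1753/10000

P(there is an intruder|the alarm triggers) = (143/1250) / (1753/10000) = 1144/1753

P(there is an intruder|the alarm triggers) = 1144/1753 ≈ 65.26%
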